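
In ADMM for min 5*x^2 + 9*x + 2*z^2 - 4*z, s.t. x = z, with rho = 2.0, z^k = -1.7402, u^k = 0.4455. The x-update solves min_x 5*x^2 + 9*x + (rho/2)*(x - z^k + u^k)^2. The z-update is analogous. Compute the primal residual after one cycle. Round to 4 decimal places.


ADMM iteration with rho = 2.0, z^k = -1.7402, u^k = 0.4455
Step 1: x-update.
Minimize 5*x^2 + 9*x + (2.0/2)*(x + 1.7402 + 0.4455)^2
FOC: (2*5 + 2.0)*x = -9 + 2.0*(-1.7402 - 0.4455)
x^{k+1} = -1.1143
Step 2: z-update.
Minimize 2*z^2 - 4*z + (2.0/2)*(-1.1143 - z + 0.4455)^2
FOC: (2*2 + 2.0)*z = 4 + 2.0*(-1.1143 + 0.4455)
z^{k+1} = 0.4437
Step 3: u-update.
u^{k+1} = 0.4455 - 1.1143 - 0.4437 = -1.1125
Step 4: Primal residual = |-1.1143 - 0.4437| = 1.558


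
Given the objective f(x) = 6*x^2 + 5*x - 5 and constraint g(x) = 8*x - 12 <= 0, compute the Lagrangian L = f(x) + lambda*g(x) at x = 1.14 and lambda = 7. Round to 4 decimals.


Step 1: Evaluate f(x).
f(1.14) = 6*1.14^2 + 5*1.14 - 5 = 8.4976
Step 2: Evaluate g(x).
g(1.14) = 8*1.14 - 12 = -2.88
Step 3: Compute Lagrangian.
L = 8.4976 + 7*-2.88 = -11.6624


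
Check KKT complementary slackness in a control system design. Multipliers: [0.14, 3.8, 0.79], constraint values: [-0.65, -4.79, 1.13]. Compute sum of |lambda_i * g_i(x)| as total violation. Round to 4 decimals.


KKT complementary slackness check:
lambda_1 * g_1 = 0.14 * -0.65 = -0.091
lambda_2 * g_2 = 3.8 * -4.79 = -18.202
lambda_3 * g_3 = 0.79 * 1.13 = 0.8927
Total violation = 0.091 + 18.202 + 0.8927 = 19.1857


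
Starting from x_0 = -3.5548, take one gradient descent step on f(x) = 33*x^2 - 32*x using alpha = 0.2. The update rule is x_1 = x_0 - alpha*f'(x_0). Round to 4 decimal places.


We compute the gradient at x_0 and apply the update.
f'(x) = 66*x - 32
f'(-3.5548) = 66*-3.5548 - 32 = -266.6168
x_1 = -3.5548 - 0.2*-266.6168 = 49.7686


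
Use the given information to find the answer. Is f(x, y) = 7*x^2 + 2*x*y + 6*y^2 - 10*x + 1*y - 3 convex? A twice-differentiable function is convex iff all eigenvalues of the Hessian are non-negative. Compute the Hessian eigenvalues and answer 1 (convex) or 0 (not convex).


The Hessian of f(x,y) = 7*x^2 + 2*x*y + 6*y^2 - 10*x + 1*y - 3 is:
H = [[14, 2], [2, 12]]
Trace = 14 + 12 = 26
Determinant = 14*12 - (2)^2 = 164
Discriminant = (26)^2 - 4*164 = 20.0
Eigenvalues: lambda_1 = 10.7639, lambda_2 = 15.2361
The function is convex.

1


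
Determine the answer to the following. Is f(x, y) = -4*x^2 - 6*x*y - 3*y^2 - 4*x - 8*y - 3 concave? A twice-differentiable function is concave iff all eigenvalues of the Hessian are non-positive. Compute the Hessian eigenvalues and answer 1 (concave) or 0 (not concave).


The Hessian of f(x,y) = -4*x^2 - 6*x*y - 3*y^2 - 4*x - 8*y - 3 is:
H = [[-8, -6], [-6, -6]]
Trace = -8 - 6 = -14
Determinant = -8*-6 - (-6)^2 = 12
Discriminant = (-14)^2 - 4*12 = 148.0
Eigenvalues: lambda_1 = -13.0828, lambda_2 = -0.9172
The function is concave.

1


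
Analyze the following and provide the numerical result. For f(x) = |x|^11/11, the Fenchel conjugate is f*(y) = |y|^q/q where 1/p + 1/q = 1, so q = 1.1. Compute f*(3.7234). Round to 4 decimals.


The conjugate exponent q satisfies 1/p + 1/q = 1.
p = 11, so q = 11/(11 - 1) = 1.1
|y|^q = 3.7234^1.1 = 4.2465
f*(3.7234) = 4.2465 / 1.1 = 3.8605


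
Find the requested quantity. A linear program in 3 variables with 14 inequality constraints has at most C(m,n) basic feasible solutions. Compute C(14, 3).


Each vertex corresponds to some choice of n active constraints out of m, so the number of vertices is at most C(m, n) = m! / (n!(m-n)!).
m = 14, n = 3
Numerator: 14 * 13 * 12
Denominator: 3! = 6
C(14, 3) = 364


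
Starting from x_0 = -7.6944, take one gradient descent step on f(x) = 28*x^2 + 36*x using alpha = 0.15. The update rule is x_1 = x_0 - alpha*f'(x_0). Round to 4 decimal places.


We compute the gradient at x_0 and apply the update.
f'(x) = 56*x + 36
f'(-7.6944) = 56*-7.6944 + 36 = -394.8864
x_1 = -7.6944 - 0.15*-394.8864 = 51.5386


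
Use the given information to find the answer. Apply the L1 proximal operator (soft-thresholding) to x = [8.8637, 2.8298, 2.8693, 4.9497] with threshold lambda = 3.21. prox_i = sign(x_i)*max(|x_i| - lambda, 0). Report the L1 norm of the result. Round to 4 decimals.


Soft-thresholding with lambda = 3.21:
prox(8.8637) = sign(8.8637)*max(|8.8637| - 3.21, 0) = 5.6537
prox(2.8298) = sign(2.8298)*max(|2.8298| - 3.21, 0) = 0.0
prox(2.8693) = sign(2.8693)*max(|2.8693| - 3.21, 0) = 0.0
prox(4.9497) = sign(4.9497)*max(|4.9497| - 3.21, 0) = 1.7397
prox(x) = [5.6537, 0.0, 0.0, 1.7397]
||prox(x)||_1 = 5.6537 + 0.0 + 0.0 + 1.7397 = 7.3934


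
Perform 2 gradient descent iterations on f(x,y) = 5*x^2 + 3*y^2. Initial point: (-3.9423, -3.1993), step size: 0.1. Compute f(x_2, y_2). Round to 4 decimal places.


Gradient descent on f(x,y) = 5*x^2 + 3*y^2.
Starting point: (-3.9423, -3.1993), alpha = 0.1
Step 1: grad_x = 2*5*-3.9423 = -39.423, grad_y = 2*3*-3.1993 = -19.1958
  x_1 = -3.9423 - 0.1*-39.423 = 0.0
  y_1 = -3.1993 - 0.1*-19.1958 = -1.2797
Step 2: grad_x = 2*5*0.0 = 0.0, grad_y = 2*3*-1.2797 = -7.6783
  x_2 = 0.0 - 0.1*0.0 = 0.0
  y_2 = -1.2797 - 0.1*-7.6783 = -0.5119
f(0.0, -0.5119) = 5*0.0^2 + 3*(-0.5119)^2 = 0.7861


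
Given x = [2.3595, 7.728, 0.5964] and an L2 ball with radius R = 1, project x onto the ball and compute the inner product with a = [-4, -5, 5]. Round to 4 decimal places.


Step 1: Compute ||x|| (intermediates to 6 decimals).
||x|| = sqrt(2.3595^2 + 7.728^2 + 0.5964^2) = 8.102155
Step 2: Project.
Since ||x|| > R, scale = R/||x|| = 1/8.102155 = 0.123424, proj(x) = scale * x
proj(x) = [0.291219, 0.953821, 0.07361]
Step 3: Dot product.
a^T * proj(x) = -4*0.291219 - 5*0.953821 + 5*0.07361 = -5.5659


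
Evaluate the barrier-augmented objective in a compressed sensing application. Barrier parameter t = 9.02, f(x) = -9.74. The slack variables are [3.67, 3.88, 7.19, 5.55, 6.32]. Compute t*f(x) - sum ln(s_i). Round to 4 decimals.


Step 1: Compute log-barrier.
ln values: [1.3002, 1.3558, 1.9727, 1.7138, 1.8437]
phi = -(1.3002 + 1.3558 + 1.9727 + 1.7138 + 1.8437) = -8.1862
Step 2: Compute augmented objective.
t*f(x) = 9.02*-9.74 = -87.8548
Total = -87.8548 - 8.1862 = -96.041


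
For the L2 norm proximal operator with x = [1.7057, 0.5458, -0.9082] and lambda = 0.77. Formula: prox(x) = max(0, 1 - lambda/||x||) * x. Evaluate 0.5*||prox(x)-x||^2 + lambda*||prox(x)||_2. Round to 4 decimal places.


Step 1: Compute ||x||.
||x|| = 2.008
Step 2: Compute scaling factor.
scale = max(0, 1 - 0.77/2.008) = 0.6165
Step 3: prox(x) = [1.0516, 0.3365, -0.5599]
||prox(x)|| = 1.238
Step 4: Proximal objective.
0.5*||prox-x||^2 = 0.2965
lambda*||prox|| = 0.9533
Total = 1.2497


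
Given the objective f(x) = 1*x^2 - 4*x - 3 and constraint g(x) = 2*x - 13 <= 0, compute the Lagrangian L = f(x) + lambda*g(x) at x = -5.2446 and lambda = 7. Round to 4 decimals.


Step 1: Evaluate f(x).
f(-5.2446) = 1*(-5.2446)^2 - 4*(-5.2446) - 3 = 45.4842
Step 2: Evaluate g(x).
g(-5.2446) = 2*-5.2446 - 13 = -23.4892
Step 3: Compute Lagrangian.
L = 45.4842 + 7*-23.4892 = -118.9402


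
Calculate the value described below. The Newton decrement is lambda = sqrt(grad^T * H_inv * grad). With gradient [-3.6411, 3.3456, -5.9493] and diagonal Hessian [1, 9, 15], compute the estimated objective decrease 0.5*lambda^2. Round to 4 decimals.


Step 1: H is diagonal, so H^(-1) * g = [-3.6411, 0.3717, -0.3966].
Step 2: g^T H^(-1) g = sum_i g_i^2 / H_ii
  = (-3.6411)^2/1 + (3.3456)^2/9 + (-5.9493)^2/15
  = 13.2576 + 1.2437 + 2.3596 = 16.8609
Step 3: Objective decrease = 0.5 * g^T H^(-1) g = 8.4304


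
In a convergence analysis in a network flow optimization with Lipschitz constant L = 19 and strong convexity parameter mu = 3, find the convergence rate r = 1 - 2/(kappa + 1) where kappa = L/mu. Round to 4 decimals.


Step 1: Compute the condition number.
kappa = L/mu = 19/3 = 6.3333
Step 2: Compute the convergence rate.
r = 1 - 2/(kappa + 1) = 1 - 2*mu/(L + mu) = (L - mu)/(L + mu) = 16/22 = 0.7273


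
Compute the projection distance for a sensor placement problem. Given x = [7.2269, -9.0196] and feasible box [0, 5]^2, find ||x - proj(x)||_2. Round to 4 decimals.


Project each component onto [0, 5].
clip(7.2269) = 5.0, clip(-9.0196) = 0.0
Projection = [5.0, 0.0]
Squared diffs: [4.9591, 81.3532]
Distance = sqrt(86.3123) = 9.2904


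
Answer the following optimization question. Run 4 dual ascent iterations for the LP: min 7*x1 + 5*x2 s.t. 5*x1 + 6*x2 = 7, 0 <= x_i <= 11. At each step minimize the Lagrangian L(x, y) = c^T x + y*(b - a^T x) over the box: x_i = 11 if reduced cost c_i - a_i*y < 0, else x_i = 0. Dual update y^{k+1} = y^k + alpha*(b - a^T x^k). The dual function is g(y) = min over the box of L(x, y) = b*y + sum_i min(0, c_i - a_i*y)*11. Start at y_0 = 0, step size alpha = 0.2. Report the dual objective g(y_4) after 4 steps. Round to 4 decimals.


Dual ascent for LP: min 7*x1 + 5*x2, 5*x1 + 6*x2 = 7, 0 <= x_i <= 11
Step 1: y^k = 0.0, reduced costs: (7.0, 5.0)
  x^k = (0.0, 0.0), subgradient = b - a^T x = 7.0
  y^{k+1} = 0.0 + 0.2*7.0 = 1.4
Step 2: y^k = 1.4, reduced costs: (0.0, -3.4)
  x^k = (0.0, 11.0), subgradient = b - a^T x = -59.0
  y^{k+1} = 1.4 + 0.2*-59.0 = -10.4
Step 3: y^k = -10.4, reduced costs: (59.0, 67.4)
  x^k = (0.0, 0.0), subgradient = b - a^T x = 7.0
  y^{k+1} = -10.4 + 0.2*7.0 = -9.0
Step 4: y^k = -9.0, reduced costs: (52.0, 59.0)
  x^k = (0.0, 0.0), subgradient = b - a^T x = 7.0
  y^{k+1} = -9.0 + 0.2*7.0 = -7.6
Dual objective at y_4 = -7.6: reduced costs (45.0, 50.6), box minimizer x = (0.0, 0.0)
g(y_4) = b*y + (c1 - a1*y)*x1 + (c2 - a2*y)*x2 = 7*(-7.6) + 45.0*0.0 + 50.6*0.0 = -53.2 + 0.0 + 0.0 = -53.2


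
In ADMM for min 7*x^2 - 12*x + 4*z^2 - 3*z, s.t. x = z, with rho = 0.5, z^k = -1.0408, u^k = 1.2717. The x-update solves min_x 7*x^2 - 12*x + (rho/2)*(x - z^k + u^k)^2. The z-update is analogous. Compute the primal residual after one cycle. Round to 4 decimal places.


ADMM iteration with rho = 0.5, z^k = -1.0408, u^k = 1.2717
Step 1: x-update.
Minimize 7*x^2 - 12*x + (0.5/2)*(x + 1.0408 + 1.2717)^2
FOC: (2*7 + 0.5)*x = 12 + 0.5*(-1.0408 - 1.2717)
x^{k+1} = 0.7478
Step 2: z-update.
Minimize 4*z^2 - 3*z + (0.5/2)*(0.7478 - z + 1.2717)^2
FOC: (2*4 + 0.5)*z = 3 + 0.5*(0.7478 + 1.2717)
z^{k+1} = 0.4717
Step 3: u-update.
u^{k+1} = 1.2717 + 0.7478 - 0.4717 = 1.5478
Step 4: Primal residual = |0.7478 - 0.4717| = 0.2761


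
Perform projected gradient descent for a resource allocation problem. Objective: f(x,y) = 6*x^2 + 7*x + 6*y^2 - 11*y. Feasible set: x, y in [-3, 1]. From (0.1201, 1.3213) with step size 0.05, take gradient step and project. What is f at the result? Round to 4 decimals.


Step 1: Compute gradient at (0.1201, 1.3213).
grad_x = 2*6*0.1201 + 7 = 8.4412
grad_y = 2*6*1.3213 - 11 = 4.8556
Step 2: Gradient step.
x_raw = 0.1201 - 0.05*8.4412 = -0.302
y_raw = 1.3213 - 0.05*4.8556 = 1.0785
Step 3: Project onto [-3, 1].
x_proj = clip(-0.302) = -0.302
y_proj = clip(1.0785) = 1.0
Step 4: Evaluate f.
f(-0.302, 1.0) = -6.5666


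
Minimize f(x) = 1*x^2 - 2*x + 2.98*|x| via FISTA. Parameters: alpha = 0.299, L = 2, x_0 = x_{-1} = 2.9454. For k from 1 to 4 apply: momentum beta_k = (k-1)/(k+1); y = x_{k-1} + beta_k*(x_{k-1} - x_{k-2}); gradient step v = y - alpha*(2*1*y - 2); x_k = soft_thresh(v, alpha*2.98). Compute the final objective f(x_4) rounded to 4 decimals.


FISTA on f(x) = 1*x^2 - 2*x + 2.98*|x|
L = 2, alpha = 0.299
Iteration 1: beta = 0.0, y = 2.9454 + 0.0*(2.9454 - 2.9454) = 2.9454
  grad(y) = 3.8908, v = y - alpha*grad = 1.7821
  prox(v) = soft_thresh(1.7821, 0.891) = 0.891
Iteration 2: beta = 0.3333, y = 0.891 + 0.3333*(0.891 - 2.9454) = 0.2062
  grad(y) = -1.5875, v = y - alpha*grad = 0.6809
  prox(v) = soft_thresh(0.6809, 0.891) = 0.0
Iteration 3: beta = 0.5, y = 0.0 + 0.5*(0.0 - 0.891) = -0.4455
  grad(y) = -2.891, v = y - alpha*grad = 0.4189
  prox(v) = soft_thresh(0.4189, 0.891) = 0.0
Iteration 4: beta = 0.6, y = 0.0 + 0.6*(0.0 - 0.0) = 0.0
  grad(y) = -2.0, v = y - alpha*grad = 0.598
  prox(v) = soft_thresh(0.598, 0.891) = 0.0
f(x_4) = 1*0.0^2 - 2*0.0 + 2.98*|0.0| = 0.0


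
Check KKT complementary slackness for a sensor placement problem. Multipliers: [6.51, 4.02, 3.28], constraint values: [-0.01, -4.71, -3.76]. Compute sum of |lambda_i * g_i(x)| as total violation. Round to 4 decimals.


KKT complementary slackness check:
lambda_1 * g_1 = 6.51 * -0.01 = -0.0651
lambda_2 * g_2 = 4.02 * -4.71 = -18.9342
lambda_3 * g_3 = 3.28 * -3.76 = -12.3328
Total violation = 0.0651 + 18.9342 + 12.3328 = 31.3321


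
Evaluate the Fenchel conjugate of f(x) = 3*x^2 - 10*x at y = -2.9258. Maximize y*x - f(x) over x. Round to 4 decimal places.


f*(y) = sup_x {y*x - a*x^2 - b*x} = sup_x {(y-b)*x - a*x^2}
FOC: (y - b) - 2a*x = 0 => x* = (y - b)/(2a)
x* = (-2.9258 + 10)/(2*3) = 1.179
f*(-2.9258) = (y-b)^2/(4a) = (-2.9258 + 10)^2/(4*3)
= 50.0443/12 = 4.1704


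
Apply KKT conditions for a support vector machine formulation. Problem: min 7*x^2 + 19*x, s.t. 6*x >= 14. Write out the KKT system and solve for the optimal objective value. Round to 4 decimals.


Step 1: Try lambda = 0 (constraint inactive).
x_unc = -19/(2*7) = -1.3571
Check: 6*-1.3571 = -8.1426 < 14 -- violated!
Step 2: Constraint must be active: 6*x = 14
x* = 14/6 = 7/3 = 2.3333 (rounded; the exact value 7/3 is used below)
lambda = (2*7*(7/3) + 19)/6 = 8.6111
Step 3: Compute optimal value.
f(x*) = 7*(7/3)^2 + 19*(7/3) = 82.4444


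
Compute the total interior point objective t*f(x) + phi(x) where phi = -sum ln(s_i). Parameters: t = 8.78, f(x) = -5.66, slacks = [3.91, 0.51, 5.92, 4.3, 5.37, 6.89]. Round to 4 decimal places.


Step 1: Compute log-barrier.
ln values: [1.3635, -0.6733, 1.7783, 1.4586, 1.6808, 1.9301]
phi = -(1.3635 - 0.6733 + 1.7783 + 1.4586 + 1.6808 + 1.9301) = -7.538
Step 2: Compute augmented objective.
t*f(x) = 8.78*-5.66 = -49.6948
Total = -49.6948 - 7.538 = -57.2328


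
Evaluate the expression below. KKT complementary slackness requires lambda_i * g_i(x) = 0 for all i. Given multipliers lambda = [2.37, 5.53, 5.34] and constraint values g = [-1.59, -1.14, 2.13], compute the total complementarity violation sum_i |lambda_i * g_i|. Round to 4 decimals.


KKT complementary slackness check:
lambda_1 * g_1 = 2.37 * -1.59 = -3.7683
lambda_2 * g_2 = 5.53 * -1.14 = -6.3042
lambda_3 * g_3 = 5.34 * 2.13 = 11.3742
Total violation = 3.7683 + 6.3042 + 11.3742 = 21.4467


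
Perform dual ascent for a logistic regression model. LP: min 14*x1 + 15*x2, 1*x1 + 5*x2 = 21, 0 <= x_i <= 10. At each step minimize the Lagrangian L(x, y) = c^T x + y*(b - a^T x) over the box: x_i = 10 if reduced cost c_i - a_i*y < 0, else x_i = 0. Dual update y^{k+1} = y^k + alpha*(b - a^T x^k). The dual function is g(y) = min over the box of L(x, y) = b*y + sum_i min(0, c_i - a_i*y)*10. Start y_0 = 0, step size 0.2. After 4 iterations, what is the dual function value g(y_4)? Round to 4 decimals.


Dual ascent for LP: min 14*x1 + 15*x2, 1*x1 + 5*x2 = 21, 0 <= x_i <= 10
Step 1: y^k = 0.0, reduced costs: (14.0, 15.0)
  x^k = (0.0, 0.0), subgradient = b - a^T x = 21.0
  y^{k+1} = 0.0 + 0.2*21.0 = 4.2
Step 2: y^k = 4.2, reduced costs: (9.8, -6.0)
  x^k = (0.0, 10.0), subgradient = b - a^T x = -29.0
  y^{k+1} = 4.2 + 0.2*-29.0 = -1.6
Step 3: y^k = -1.6, reduced costs: (15.6, 23.0)
  x^k = (0.0, 0.0), subgradient = b - a^T x = 21.0
  y^{k+1} = -1.6 + 0.2*21.0 = 2.6
Step 4: y^k = 2.6, reduced costs: (11.4, 2.0)
  x^k = (0.0, 0.0), subgradient = b - a^T x = 21.0
  y^{k+1} = 2.6 + 0.2*21.0 = 6.8
Dual objective at y_4 = 6.8: reduced costs (7.2, -19.0), box minimizer x = (0.0, 10.0)
g(y_4) = b*y + (c1 - a1*y)*x1 + (c2 - a2*y)*x2 = 21*6.8 + 7.2*0.0 + (-19.0)*10.0 = 142.8 + 0.0 - 190.0 = -47.2


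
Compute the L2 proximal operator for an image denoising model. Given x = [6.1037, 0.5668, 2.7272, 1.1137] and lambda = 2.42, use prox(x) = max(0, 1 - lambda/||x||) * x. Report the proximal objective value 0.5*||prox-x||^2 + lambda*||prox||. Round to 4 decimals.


Step 1: Compute ||x||.
||x|| = 6.8011
Step 2: Compute scaling factor.
scale = max(0, 1 - 2.42/6.8011) = 0.6442
Step 3: prox(x) = [3.9318, 0.3651, 1.7568, 0.7174]
||prox(x)|| = 4.3811
Step 4: Proximal objective.
0.5*||prox-x||^2 = 2.9282
lambda*||prox|| = 10.6023
Total = 13.5304


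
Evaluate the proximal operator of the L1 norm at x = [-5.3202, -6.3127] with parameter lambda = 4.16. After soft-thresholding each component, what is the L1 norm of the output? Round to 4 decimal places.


Soft-thresholding with lambda = 4.16:
prox(-5.3202) = sign(-5.3202)*max(|-5.3202| - 4.16, 0) = -1.1602
prox(-6.3127) = sign(-6.3127)*max(|-6.3127| - 4.16, 0) = -2.1527
prox(x) = [-1.1602, -2.1527]
||prox(x)||_1 = 1.1602 + 2.1527 = 3.3129


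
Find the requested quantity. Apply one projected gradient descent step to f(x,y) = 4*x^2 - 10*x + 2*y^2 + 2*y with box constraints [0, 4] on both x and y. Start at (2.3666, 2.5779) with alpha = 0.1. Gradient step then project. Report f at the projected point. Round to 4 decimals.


Step 1: Compute gradient at (2.3666, 2.5779).
grad_x = 2*4*2.3666 - 10 = 8.9328
grad_y = 2*2*2.5779 + 2 = 12.3116
Step 2: Gradient step.
x_raw = 2.3666 - 0.1*8.9328 = 1.4733
y_raw = 2.5779 - 0.1*12.3116 = 1.3467
Step 3: Project onto [0, 4].
x_proj = clip(1.4733) = 1.4733
y_proj = clip(1.3467) = 1.3467
Step 4: Evaluate f.
f(1.4733, 1.3467) = 0.2704


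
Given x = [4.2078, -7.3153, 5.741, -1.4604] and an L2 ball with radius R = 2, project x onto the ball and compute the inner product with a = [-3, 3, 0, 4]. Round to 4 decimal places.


Step 1: Compute ||x|| (intermediates to 6 decimals).
||x|| = sqrt(4.2078^2 + (-7.3153)^2 + 5.741^2 + (-1.4604)^2) = 10.310725
Step 2: Project.
Since ||x|| > R, scale = R/||x|| = 2/10.310725 = 0.193973, proj(x) = scale * x
proj(x) = [0.8162, -1.418971, 1.113599, -0.283278]
Step 3: Dot product.
a^T * proj(x) = -3*0.8162 + 3*(-1.418971) + 0*1.113599 + 4*(-0.283278) = -7.8386


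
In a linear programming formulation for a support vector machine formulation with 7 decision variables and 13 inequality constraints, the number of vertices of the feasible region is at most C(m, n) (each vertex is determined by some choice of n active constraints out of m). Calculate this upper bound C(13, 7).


Each vertex corresponds to some choice of n active constraints out of m, so the number of vertices is at most C(m, n) = m! / (n!(m-n)!).
m = 13, n = 7
Numerator: 13 * 12 * 11 * 10 * 9 * 8 * 7
Denominator: 7! = 5040
C(13, 7) = 1716


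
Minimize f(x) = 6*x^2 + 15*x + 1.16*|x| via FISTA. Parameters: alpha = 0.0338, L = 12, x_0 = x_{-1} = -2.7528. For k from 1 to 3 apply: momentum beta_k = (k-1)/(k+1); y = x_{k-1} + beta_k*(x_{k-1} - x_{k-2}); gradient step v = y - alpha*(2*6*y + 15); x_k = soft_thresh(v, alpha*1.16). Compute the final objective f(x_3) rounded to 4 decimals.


FISTA on f(x) = 6*x^2 + 15*x + 1.16*|x|
L = 12, alpha = 0.0338
Iteration 1: beta = 0.0, y = -2.7528 + 0.0*(-2.7528 + 2.7528) = -2.7528
  grad(y) = -18.0336, v = y - alpha*grad = -2.1433
  prox(v) = soft_thresh(-2.1433, 0.0392) = -2.1041
Iteration 2: beta = 0.3333, y = -2.1041 + 0.3333*(-2.1041 + 2.7528) = -1.8878
  grad(y) = -7.6537, v = y - alpha*grad = -1.6291
  prox(v) = soft_thresh(-1.6291, 0.0392) = -1.5899
Iteration 3: beta = 0.5, y = -1.5899 + 0.5*(-1.5899 + 2.1041) = -1.3328
  grad(y) = -0.994, v = y - alpha*grad = -1.2992
  prox(v) = soft_thresh(-1.2992, 0.0392) = -1.26
f(x_3) = 6*(-1.26)^2 + 15*(-1.26) + 1.16*|-1.26| = -7.9128


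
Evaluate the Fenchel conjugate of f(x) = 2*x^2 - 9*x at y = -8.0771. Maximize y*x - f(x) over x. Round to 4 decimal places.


f*(y) = sup_x {y*x - a*x^2 - b*x} = sup_x {(y-b)*x - a*x^2}
FOC: (y - b) - 2a*x = 0 => x* = (y - b)/(2a)
x* = (-8.0771 + 9)/(2*2) = 0.2307
f*(-8.0771) = (y-b)^2/(4a) = (-8.0771 + 9)^2/(4*2)
= 0.8517/8 = 0.1065


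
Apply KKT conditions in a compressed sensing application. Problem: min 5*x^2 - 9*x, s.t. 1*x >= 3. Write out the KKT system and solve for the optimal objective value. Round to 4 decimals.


Step 1: Try lambda = 0 (constraint inactive).
x_unc = 9/(2*5) = 0.9
Check: 1*0.9 = 0.9 < 3 -- violated!
Step 2: Constraint must be active: 1*x = 3
x* = 3/1 = 3.0
lambda = (2*5*3.0 - 9)/1 = 21.0
Step 3: Compute optimal value.
f(x*) = 5*3.0^2 - 9*3.0 = 18.0


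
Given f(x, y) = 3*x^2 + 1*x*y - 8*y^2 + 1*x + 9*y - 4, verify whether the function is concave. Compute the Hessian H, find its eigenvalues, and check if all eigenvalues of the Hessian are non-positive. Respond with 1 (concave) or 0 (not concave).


The Hessian of f(x,y) = 3*x^2 + 1*x*y - 8*y^2 + 1*x + 9*y - 4 is:
H = [[6, 1], [1, -16]]
Trace = 6 - 16 = -10
Determinant = 6*-16 - (1)^2 = -97
Discriminant = (-10)^2 - 4*-97 = 488.0
Eigenvalues: lambda_1 = -16.0454, lambda_2 = 6.0454
The function is not concave.

0


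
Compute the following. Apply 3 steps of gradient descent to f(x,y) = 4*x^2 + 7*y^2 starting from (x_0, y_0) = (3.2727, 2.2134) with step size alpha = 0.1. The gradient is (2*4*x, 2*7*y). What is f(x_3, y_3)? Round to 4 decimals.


Gradient descent on f(x,y) = 4*x^2 + 7*y^2.
Starting point: (3.2727, 2.2134), alpha = 0.1
Step 1: grad_x = 2*4*3.2727 = 26.1816, grad_y = 2*7*2.2134 = 30.9876
  x_1 = 3.2727 - 0.1*26.1816 = 0.6545
  y_1 = 2.2134 - 0.1*30.9876 = -0.8854
Step 2: grad_x = 2*4*0.6545 = 5.2363, grad_y = 2*7*-0.8854 = -12.395
  x_2 = 0.6545 - 0.1*5.2363 = 0.1309
  y_2 = -0.8854 - 0.1*-12.395 = 0.3541
Step 3: grad_x = 2*4*0.1309 = 1.0473, grad_y = 2*7*0.3541 = 4.958
  x_3 = 0.1309 - 0.1*1.0473 = 0.0262
  y_3 = 0.3541 - 0.1*4.958 = -0.1417
f(0.0262, -0.1417) = 4*0.0262^2 + 7*(-0.1417)^2 = 0.1432


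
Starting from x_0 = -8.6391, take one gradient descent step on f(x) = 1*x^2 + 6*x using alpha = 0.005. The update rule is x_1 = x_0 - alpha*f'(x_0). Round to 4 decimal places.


We compute the gradient at x_0 and apply the update.
f'(x) = 2*x + 6
f'(-8.6391) = 2*-8.6391 + 6 = -11.2782
x_1 = -8.6391 - 0.005*-11.2782 = -8.5827


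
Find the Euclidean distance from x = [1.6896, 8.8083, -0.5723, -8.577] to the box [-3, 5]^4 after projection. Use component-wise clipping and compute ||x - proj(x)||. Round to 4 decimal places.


Project each component onto [-3, 5].
clip(1.6896) = 1.6896, clip(8.8083) = 5.0, clip(-0.5723) = -0.5723, clip(-8.577) = -3.0
Projection = [1.6896, 5.0, -0.5723, -3.0]
Squared diffs: [0.0, 14.5031, 0.0, 31.1029]
Distance = sqrt(45.606) = 6.7532


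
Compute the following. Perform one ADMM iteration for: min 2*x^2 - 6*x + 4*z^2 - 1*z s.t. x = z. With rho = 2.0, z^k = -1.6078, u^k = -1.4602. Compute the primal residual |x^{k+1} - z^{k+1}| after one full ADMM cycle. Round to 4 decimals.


ADMM iteration with rho = 2.0, z^k = -1.6078, u^k = -1.4602
Step 1: x-update.
Minimize 2*x^2 - 6*x + (2.0/2)*(x + 1.6078 - 1.4602)^2
FOC: (2*2 + 2.0)*x = 6 + 2.0*(-1.6078 + 1.4602)
x^{k+1} = 0.9508
Step 2: z-update.
Minimize 4*z^2 - 1*z + (2.0/2)*(0.9508 - z - 1.4602)^2
FOC: (2*4 + 2.0)*z = 1 + 2.0*(0.9508 - 1.4602)
z^{k+1} = -0.0019
Step 3: u-update.
u^{k+1} = -1.4602 + 0.9508 + 0.0019 = -0.5075
Step 4: Primal residual = |0.9508 + 0.0019| = 0.9527


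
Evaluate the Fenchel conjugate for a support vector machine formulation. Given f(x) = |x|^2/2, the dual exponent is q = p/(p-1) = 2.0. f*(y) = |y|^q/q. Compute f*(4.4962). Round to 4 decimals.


The conjugate exponent q satisfies 1/p + 1/q = 1.
p = 2, so q = 2/(2 - 1) = 2.0
|y|^q = 4.4962^2.0 = 20.2158
f*(4.4962) = 20.2158 / 2.0 = 10.1079


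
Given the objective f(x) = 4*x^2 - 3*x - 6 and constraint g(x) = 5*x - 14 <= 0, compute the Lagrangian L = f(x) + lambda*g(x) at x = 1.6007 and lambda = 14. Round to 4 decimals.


Step 1: Evaluate f(x).
f(1.6007) = 4*1.6007^2 - 3*1.6007 - 6 = -0.5531
Step 2: Evaluate g(x).
g(1.6007) = 5*1.6007 - 14 = -5.9965
Step 3: Compute Lagrangian.
L = -0.5531 + 14*-5.9965 = -84.5041


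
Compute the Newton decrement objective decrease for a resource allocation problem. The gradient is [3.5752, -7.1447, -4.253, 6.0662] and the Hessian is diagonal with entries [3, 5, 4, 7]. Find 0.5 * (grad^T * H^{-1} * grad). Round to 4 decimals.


Step 1: H is diagonal, so H^(-1) * g = [1.1917, -1.4289, -1.0633, 0.8666].
Step 2: g^T H^(-1) g = sum_i g_i^2 / H_ii
  = (3.5752)^2/3 + (-7.1447)^2/5 + (-4.253)^2/4 + (6.0662)^2/7
  = 4.2607 + 10.2093 + 4.522 + 5.257 = 24.249
Step 3: Objective decrease = 0.5 * g^T H^(-1) g = 12.1245


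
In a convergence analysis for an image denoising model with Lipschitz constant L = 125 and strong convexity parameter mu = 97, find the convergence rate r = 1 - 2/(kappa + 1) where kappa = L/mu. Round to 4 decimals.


Step 1: Compute the condition number.
kappa = L/mu = 125/97 = 1.2887
Step 2: Compute the convergence rate.
r = 1 - 2/(kappa + 1) = 1 - 2*mu/(L + mu) = (L - mu)/(L + mu) = 28/222 = 0.1261


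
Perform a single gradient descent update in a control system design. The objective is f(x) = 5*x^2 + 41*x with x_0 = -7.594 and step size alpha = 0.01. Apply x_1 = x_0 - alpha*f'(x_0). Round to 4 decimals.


We compute the gradient at x_0 and apply the update.
f'(x) = 10*x + 41
f'(-7.594) = 10*-7.594 + 41 = -34.94
x_1 = -7.594 - 0.01*-34.94 = -7.2446


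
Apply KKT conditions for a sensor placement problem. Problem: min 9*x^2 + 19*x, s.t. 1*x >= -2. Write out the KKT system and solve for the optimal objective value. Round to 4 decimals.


Step 1: Try lambda = 0 (constraint inactive).
Stationarity: 2*9*x + 19 = 0
x* = -19/(2*9) = -19/18 = -1.0556 (rounded; the exact value -19/18 is used below)
Check constraint: 1*-1.0556 = -1.0556 >= -2 -- satisfied.
Step 2: Compute optimal value.
f(x*) = 9*(-19/18)^2 + 19*(-19/18) = -10.0278


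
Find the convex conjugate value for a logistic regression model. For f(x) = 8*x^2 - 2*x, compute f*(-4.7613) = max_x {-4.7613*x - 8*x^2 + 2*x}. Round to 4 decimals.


f*(y) = sup_x {y*x - a*x^2 - b*x} = sup_x {(y-b)*x - a*x^2}
FOC: (y - b) - 2a*x = 0 => x* = (y - b)/(2a)
x* = (-4.7613 + 2)/(2*8) = -0.1726
f*(-4.7613) = (y-b)^2/(4a) = (-4.7613 + 2)^2/(4*8)
= 7.6248/32 = 0.2383


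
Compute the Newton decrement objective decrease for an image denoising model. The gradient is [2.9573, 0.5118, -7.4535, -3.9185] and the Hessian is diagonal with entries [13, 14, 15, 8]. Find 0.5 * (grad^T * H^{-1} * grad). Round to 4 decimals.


Step 1: H is diagonal, so H^(-1) * g = [0.2275, 0.0366, -0.4969, -0.4898].
Step 2: g^T H^(-1) g = sum_i g_i^2 / H_ii
  = (2.9573)^2/13 + (0.5118)^2/14 + (-7.4535)^2/15 + (-3.9185)^2/8
  = 0.6727 + 0.0187 + 3.7036 + 1.9193 = 6.3144
Step 3: Objective decrease = 0.5 * g^T H^(-1) g = 3.1572


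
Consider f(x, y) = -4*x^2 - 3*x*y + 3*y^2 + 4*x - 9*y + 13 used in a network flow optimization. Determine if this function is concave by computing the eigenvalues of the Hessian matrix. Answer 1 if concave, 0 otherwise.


The Hessian of f(x,y) = -4*x^2 - 3*x*y + 3*y^2 + 4*x - 9*y + 13 is:
H = [[-8, -3], [-3, 6]]
Trace = -8 + 6 = -2
Determinant = -8*6 - (-3)^2 = -57
Discriminant = (-2)^2 - 4*-57 = 232.0
Eigenvalues: lambda_1 = -8.6158, lambda_2 = 6.6158
The function is not concave.

0


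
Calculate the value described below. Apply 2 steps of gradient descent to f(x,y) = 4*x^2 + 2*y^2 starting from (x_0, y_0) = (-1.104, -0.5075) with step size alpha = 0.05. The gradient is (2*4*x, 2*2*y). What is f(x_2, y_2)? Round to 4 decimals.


Gradient descent on f(x,y) = 4*x^2 + 2*y^2.
Starting point: (-1.104, -0.5075), alpha = 0.05
Step 1: grad_x = 2*4*-1.104 = -8.832, grad_y = 2*2*-0.5075 = -2.03
  x_1 = -1.104 - 0.05*-8.832 = -0.6624
  y_1 = -0.5075 - 0.05*-2.03 = -0.406
Step 2: grad_x = 2*4*-0.6624 = -5.2992, grad_y = 2*2*-0.406 = -1.624
  x_2 = -0.6624 - 0.05*-5.2992 = -0.3974
  y_2 = -0.406 - 0.05*-1.624 = -0.3248
f(-0.3974, -0.3248) = 4*(-0.3974)^2 + 2*(-0.3248)^2 = 0.8428


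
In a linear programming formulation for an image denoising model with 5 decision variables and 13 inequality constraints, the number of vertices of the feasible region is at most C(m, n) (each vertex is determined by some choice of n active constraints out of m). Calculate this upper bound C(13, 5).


Each vertex corresponds to some choice of n active constraints out of m, so the number of vertices is at most C(m, n) = m! / (n!(m-n)!).
m = 13, n = 5
Numerator: 13 * 12 * 11 * 10 * 9
Denominator: 5! = 120
C(13, 5) = 1287


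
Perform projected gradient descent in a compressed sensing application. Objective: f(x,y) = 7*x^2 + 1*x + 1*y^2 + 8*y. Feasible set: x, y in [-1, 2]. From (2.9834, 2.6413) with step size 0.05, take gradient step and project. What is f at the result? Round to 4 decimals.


Step 1: Compute gradient at (2.9834, 2.6413).
grad_x = 2*7*2.9834 + 1 = 42.7676
grad_y = 2*1*2.6413 + 8 = 13.2826
Step 2: Gradient step.
x_raw = 2.9834 - 0.05*42.7676 = 0.845
y_raw = 2.6413 - 0.05*13.2826 = 1.9772
Step 3: Project onto [-1, 2].
x_proj = clip(0.845) = 0.845
y_proj = clip(1.9772) = 1.9772
Step 4: Evaluate f.
f(0.845, 1.9772) = 25.57


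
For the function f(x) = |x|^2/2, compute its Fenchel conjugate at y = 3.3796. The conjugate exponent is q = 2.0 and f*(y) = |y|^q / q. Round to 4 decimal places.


The conjugate exponent q satisfies 1/p + 1/q = 1.
p = 2, so q = 2/(2 - 1) = 2.0
|y|^q = 3.3796^2.0 = 11.4217
f*(3.3796) = 11.4217 / 2.0 = 5.7108


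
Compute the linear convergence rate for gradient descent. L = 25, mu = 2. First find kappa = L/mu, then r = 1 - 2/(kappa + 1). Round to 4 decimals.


Step 1: Compute the condition number.
kappa = L/mu = 25/2 = 12.5
Step 2: Compute the convergence rate.
r = 1 - 2/(kappa + 1) = 1 - 2*mu/(L + mu) = (L - mu)/(L + mu) = 23/27 = 0.8519


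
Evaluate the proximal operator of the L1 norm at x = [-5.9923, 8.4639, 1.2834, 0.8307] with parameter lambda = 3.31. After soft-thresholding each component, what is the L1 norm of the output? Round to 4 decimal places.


Soft-thresholding with lambda = 3.31:
prox(-5.9923) = sign(-5.9923)*max(|-5.9923| - 3.31, 0) = -2.6823
prox(8.4639) = sign(8.4639)*max(|8.4639| - 3.31, 0) = 5.1539
prox(1.2834) = sign(1.2834)*max(|1.2834| - 3.31, 0) = 0.0
prox(0.8307) = sign(0.8307)*max(|0.8307| - 3.31, 0) = 0.0
prox(x) = [-2.6823, 5.1539, 0.0, 0.0]
||prox(x)||_1 = 2.6823 + 5.1539 + 0.0 + 0.0 = 7.8362


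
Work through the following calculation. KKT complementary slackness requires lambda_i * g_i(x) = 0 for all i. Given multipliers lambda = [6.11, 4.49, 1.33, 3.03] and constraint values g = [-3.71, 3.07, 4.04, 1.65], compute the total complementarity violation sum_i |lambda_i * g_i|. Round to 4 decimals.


KKT complementary slackness check:
lambda_1 * g_1 = 6.11 * -3.71 = -22.6681
lambda_2 * g_2 = 4.49 * 3.07 = 13.7843
lambda_3 * g_3 = 1.33 * 4.04 = 5.3732
lambda_4 * g_4 = 3.03 * 1.65 = 4.9995
Total violation = 22.6681 + 13.7843 + 5.3732 + 4.9995 = 46.8251


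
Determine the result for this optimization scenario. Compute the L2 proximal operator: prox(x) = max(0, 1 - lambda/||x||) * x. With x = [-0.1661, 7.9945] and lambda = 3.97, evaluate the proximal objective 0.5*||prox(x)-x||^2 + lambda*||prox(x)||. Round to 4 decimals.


Step 1: Compute ||x||.
||x|| = 7.9962
Step 2: Compute scaling factor.
scale = max(0, 1 - 3.97/7.9962) = 0.5035
Step 3: prox(x) = [-0.0836, 4.0254]
||prox(x)|| = 4.0262
Step 4: Proximal objective.
0.5*||prox-x||^2 = 7.8805
lambda*||prox|| = 15.984
Total = 23.8646


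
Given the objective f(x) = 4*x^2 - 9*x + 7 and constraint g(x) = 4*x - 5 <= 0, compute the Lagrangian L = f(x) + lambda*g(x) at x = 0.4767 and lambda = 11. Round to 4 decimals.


Step 1: Evaluate f(x).
f(0.4767) = 4*0.4767^2 - 9*0.4767 + 7 = 3.6187
Step 2: Evaluate g(x).
g(0.4767) = 4*0.4767 - 5 = -3.0932
Step 3: Compute Lagrangian.
L = 3.6187 + 11*-3.0932 = -30.4065


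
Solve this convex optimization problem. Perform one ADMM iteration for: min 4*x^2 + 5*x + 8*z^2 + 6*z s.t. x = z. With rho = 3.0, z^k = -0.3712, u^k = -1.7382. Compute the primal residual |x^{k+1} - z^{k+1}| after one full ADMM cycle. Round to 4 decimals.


ADMM iteration with rho = 3.0, z^k = -0.3712, u^k = -1.7382
Step 1: x-update.
Minimize 4*x^2 + 5*x + (3.0/2)*(x + 0.3712 - 1.7382)^2
FOC: (2*4 + 3.0)*x = -5 + 3.0*(-0.3712 + 1.7382)
x^{k+1} = -0.0817
Step 2: z-update.
Minimize 8*z^2 + 6*z + (3.0/2)*(-0.0817 - z - 1.7382)^2
FOC: (2*8 + 3.0)*z = -6 + 3.0*(-0.0817 - 1.7382)
z^{k+1} = -0.6031
Step 3: u-update.
u^{k+1} = -1.7382 - 0.0817 + 0.6031 = -1.2168
Step 4: Primal residual = |-0.0817 + 0.6031| = 0.5214


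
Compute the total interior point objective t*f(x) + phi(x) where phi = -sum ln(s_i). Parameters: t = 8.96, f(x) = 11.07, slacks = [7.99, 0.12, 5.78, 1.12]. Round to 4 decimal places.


Step 1: Compute log-barrier.
ln values: [2.0782, -2.1203, 1.7544, 0.1133]
phi = -(2.0782 - 2.1203 + 1.7544 + 0.1133) = -1.8257
Step 2: Compute augmented objective.
t*f(x) = 8.96*11.07 = 99.1872
Total = 99.1872 - 1.8257 = 97.3615


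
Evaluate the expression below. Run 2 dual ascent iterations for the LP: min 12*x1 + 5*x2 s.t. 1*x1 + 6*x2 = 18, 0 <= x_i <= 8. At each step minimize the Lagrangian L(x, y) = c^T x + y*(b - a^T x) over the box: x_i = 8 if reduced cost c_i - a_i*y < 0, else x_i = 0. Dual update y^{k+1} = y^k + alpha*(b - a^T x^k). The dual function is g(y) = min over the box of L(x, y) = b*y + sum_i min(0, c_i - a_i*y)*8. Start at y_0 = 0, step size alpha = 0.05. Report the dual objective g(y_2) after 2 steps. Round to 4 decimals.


Dual ascent for LP: min 12*x1 + 5*x2, 1*x1 + 6*x2 = 18, 0 <= x_i <= 8
Step 1: y^k = 0.0, reduced costs: (12.0, 5.0)
  x^k = (0.0, 0.0), subgradient = b - a^T x = 18.0
  y^{k+1} = 0.0 + 0.05*18.0 = 0.9
Step 2: y^k = 0.9, reduced costs: (11.1, -0.4)
  x^k = (0.0, 8.0), subgradient = b - a^T x = -30.0
  y^{k+1} = 0.9 + 0.05*-30.0 = -0.6
Dual objective at y_2 = -0.6: reduced costs (12.6, 8.6), box minimizer x = (0.0, 0.0)
g(y_2) = b*y + (c1 - a1*y)*x1 + (c2 - a2*y)*x2 = 18*(-0.6) + 12.6*0.0 + 8.6*0.0 = -10.8 + 0.0 + 0.0 = -10.8


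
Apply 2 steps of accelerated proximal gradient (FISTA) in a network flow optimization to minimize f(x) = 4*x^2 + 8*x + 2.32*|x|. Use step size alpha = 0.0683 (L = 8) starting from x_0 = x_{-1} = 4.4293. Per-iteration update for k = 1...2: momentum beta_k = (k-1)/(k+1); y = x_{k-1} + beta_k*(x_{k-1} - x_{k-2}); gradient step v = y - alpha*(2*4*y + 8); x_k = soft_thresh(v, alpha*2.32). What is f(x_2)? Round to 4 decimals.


FISTA on f(x) = 4*x^2 + 8*x + 2.32*|x|
L = 8, alpha = 0.0683
Iteration 1: beta = 0.0, y = 4.4293 + 0.0*(4.4293 - 4.4293) = 4.4293
  grad(y) = 43.4344, v = y - alpha*grad = 1.4627
  prox(v) = soft_thresh(1.4627, 0.1585) = 1.3043
Iteration 2: beta = 0.3333, y = 1.3043 + 0.3333*(1.3043 - 4.4293) = 0.2626
  grad(y) = 10.1008, v = y - alpha*grad = -0.4273
  prox(v) = soft_thresh(-0.4273, 0.1585) = -0.2688
f(x_2) = 4*(-0.2688)^2 + 8*(-0.2688) + 2.32*|-0.2688| = -1.2379


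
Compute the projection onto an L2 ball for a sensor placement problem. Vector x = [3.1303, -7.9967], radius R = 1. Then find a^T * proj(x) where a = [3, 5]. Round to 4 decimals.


Step 1: Compute ||x|| (intermediates to 6 decimals).
||x|| = sqrt(3.1303^2 + (-7.9967)^2) = 8.587548
Step 2: Project.
Since ||x|| > R, scale = R/||x|| = 1/8.587548 = 0.116448, proj(x) = scale * x
proj(x) = [0.364517, -0.9312]
Step 3: Dot product.
a^T * proj(x) = 3*0.364517 + 5*(-0.9312) = -3.5624


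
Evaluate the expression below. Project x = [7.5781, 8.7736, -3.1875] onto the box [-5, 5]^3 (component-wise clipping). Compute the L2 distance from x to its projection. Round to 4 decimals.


Project each component onto [-5, 5].
clip(7.5781) = 5.0, clip(8.7736) = 5.0, clip(-3.1875) = -3.1875
Projection = [5.0, 5.0, -3.1875]
Squared diffs: [6.6466, 14.2401, 0.0]
Distance = sqrt(20.8867) = 4.5702


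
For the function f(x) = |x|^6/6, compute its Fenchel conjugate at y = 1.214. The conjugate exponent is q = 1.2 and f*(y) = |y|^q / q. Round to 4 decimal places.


The conjugate exponent q satisfies 1/p + 1/q = 1.
p = 6, so q = 6/(6 - 1) = 1.2
|y|^q = 1.214^1.2 = 1.262
f*(1.214) = 1.262 / 1.2 = 1.0517


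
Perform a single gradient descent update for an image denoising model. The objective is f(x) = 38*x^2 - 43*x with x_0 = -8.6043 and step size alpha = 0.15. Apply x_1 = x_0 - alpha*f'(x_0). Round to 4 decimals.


We compute the gradient at x_0 and apply the update.
f'(x) = 76*x - 43
f'(-8.6043) = 76*-8.6043 - 43 = -696.9268
x_1 = -8.6043 - 0.15*-696.9268 = 95.9347


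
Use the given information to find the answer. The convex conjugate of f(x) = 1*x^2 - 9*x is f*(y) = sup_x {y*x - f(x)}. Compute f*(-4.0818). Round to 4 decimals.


f*(y) = sup_x {y*x - a*x^2 - b*x} = sup_x {(y-b)*x - a*x^2}
FOC: (y - b) - 2a*x = 0 => x* = (y - b)/(2a)
x* = (-4.0818 + 9)/(2*1) = 2.4591
f*(-4.0818) = (y-b)^2/(4a) = (-4.0818 + 9)^2/(4*1)
= 24.1887/4 = 6.0472


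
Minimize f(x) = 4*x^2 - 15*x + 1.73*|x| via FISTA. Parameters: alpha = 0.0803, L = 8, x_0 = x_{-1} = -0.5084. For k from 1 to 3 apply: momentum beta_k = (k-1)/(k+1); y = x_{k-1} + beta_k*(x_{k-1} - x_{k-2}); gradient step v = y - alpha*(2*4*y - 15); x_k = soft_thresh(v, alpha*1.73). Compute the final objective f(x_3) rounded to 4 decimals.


FISTA on f(x) = 4*x^2 - 15*x + 1.73*|x|
L = 8, alpha = 0.0803
Iteration 1: beta = 0.0, y = -0.5084 + 0.0*(-0.5084 + 0.5084) = -0.5084
  grad(y) = -19.0672, v = y - alpha*grad = 1.0227
  prox(v) = soft_thresh(1.0227, 0.1389) = 0.8838
Iteration 2: beta = 0.3333, y = 0.8838 + 0.3333*(0.8838 + 0.5084) = 1.3478
  grad(y) = -4.2173, v = y - alpha*grad = 1.6865
  prox(v) = soft_thresh(1.6865, 0.1389) = 1.5476
Iteration 3: beta = 0.5, y = 1.5476 + 0.5*(1.5476 - 0.8838) = 1.8795
  grad(y) = 0.0357, v = y - alpha*grad = 1.8766
  prox(v) = soft_thresh(1.8766, 0.1389) = 1.7377
f(x_3) = 4*1.7377^2 - 15*1.7377 + 1.73*|1.7377| = -10.9809


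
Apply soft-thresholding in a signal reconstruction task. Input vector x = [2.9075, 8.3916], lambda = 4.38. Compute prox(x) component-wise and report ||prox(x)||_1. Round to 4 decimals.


Soft-thresholding with lambda = 4.38:
prox(2.9075) = sign(2.9075)*max(|2.9075| - 4.38, 0) = 0.0
prox(8.3916) = sign(8.3916)*max(|8.3916| - 4.38, 0) = 4.0116
prox(x) = [0.0, 4.0116]
||prox(x)||_1 = 0.0 + 4.0116 = 4.0116


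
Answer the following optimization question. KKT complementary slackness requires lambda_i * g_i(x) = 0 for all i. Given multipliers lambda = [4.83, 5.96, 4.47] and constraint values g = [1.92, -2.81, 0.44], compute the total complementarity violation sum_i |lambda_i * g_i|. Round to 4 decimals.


KKT complementary slackness check:
lambda_1 * g_1 = 4.83 * 1.92 = 9.2736
lambda_2 * g_2 = 5.96 * -2.81 = -16.7476
lambda_3 * g_3 = 4.47 * 0.44 = 1.9668
Total violation = 9.2736 + 16.7476 + 1.9668 = 27.988


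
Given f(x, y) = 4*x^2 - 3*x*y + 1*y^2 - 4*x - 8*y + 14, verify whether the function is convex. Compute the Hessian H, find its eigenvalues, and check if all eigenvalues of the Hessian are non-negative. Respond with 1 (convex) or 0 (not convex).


The Hessian of f(x,y) = 4*x^2 - 3*x*y + 1*y^2 - 4*x - 8*y + 14 is:
H = [[8, -3], [-3, 2]]
Trace = 8 + 2 = 10
Determinant = 8*2 - (-3)^2 = 7
Discriminant = (10)^2 - 4*7 = 72.0
Eigenvalues: lambda_1 = 0.7574, lambda_2 = 9.2426
The function is convex.

1


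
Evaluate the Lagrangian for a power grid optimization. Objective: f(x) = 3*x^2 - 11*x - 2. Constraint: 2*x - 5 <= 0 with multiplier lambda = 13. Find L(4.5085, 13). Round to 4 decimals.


Step 1: Evaluate f(x).
f(4.5085) = 3*4.5085^2 - 11*4.5085 - 2 = 9.3862
Step 2: Evaluate g(x).
g(4.5085) = 2*4.5085 - 5 = 4.017
Step 3: Compute Lagrangian.
L = 9.3862 + 13*4.017 = 61.6072


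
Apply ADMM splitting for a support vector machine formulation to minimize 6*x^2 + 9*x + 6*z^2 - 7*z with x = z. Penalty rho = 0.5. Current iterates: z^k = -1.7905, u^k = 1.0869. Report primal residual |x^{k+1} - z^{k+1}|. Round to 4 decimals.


ADMM iteration with rho = 0.5, z^k = -1.7905, u^k = 1.0869
Step 1: x-update.
Minimize 6*x^2 + 9*x + (0.5/2)*(x + 1.7905 + 1.0869)^2
FOC: (2*6 + 0.5)*x = -9 + 0.5*(-1.7905 - 1.0869)
x^{k+1} = -0.8351
Step 2: z-update.
Minimize 6*z^2 - 7*z + (0.5/2)*(-0.8351 - z + 1.0869)^2
FOC: (2*6 + 0.5)*z = 7 + 0.5*(-0.8351 + 1.0869)
z^{k+1} = 0.5701
Step 3: u-update.
u^{k+1} = 1.0869 - 0.8351 - 0.5701 = -0.3183
Step 4: Primal residual = |-0.8351 - 0.5701| = 1.4052
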